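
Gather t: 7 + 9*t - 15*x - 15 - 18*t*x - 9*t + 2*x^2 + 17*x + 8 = -18*t*x + 2*x^2 + 2*x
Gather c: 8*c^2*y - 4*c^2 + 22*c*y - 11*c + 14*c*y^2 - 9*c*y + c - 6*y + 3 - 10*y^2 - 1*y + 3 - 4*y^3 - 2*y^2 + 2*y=c^2*(8*y - 4) + c*(14*y^2 + 13*y - 10) - 4*y^3 - 12*y^2 - 5*y + 6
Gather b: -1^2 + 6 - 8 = -3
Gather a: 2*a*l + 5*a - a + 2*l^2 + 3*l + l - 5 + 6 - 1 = a*(2*l + 4) + 2*l^2 + 4*l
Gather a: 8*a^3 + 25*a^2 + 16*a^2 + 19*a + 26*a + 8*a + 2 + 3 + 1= 8*a^3 + 41*a^2 + 53*a + 6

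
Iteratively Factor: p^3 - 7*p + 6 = (p + 3)*(p^2 - 3*p + 2) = (p - 2)*(p + 3)*(p - 1)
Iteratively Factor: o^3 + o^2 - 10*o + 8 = (o + 4)*(o^2 - 3*o + 2) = (o - 2)*(o + 4)*(o - 1)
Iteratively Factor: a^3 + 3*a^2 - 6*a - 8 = (a - 2)*(a^2 + 5*a + 4) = (a - 2)*(a + 4)*(a + 1)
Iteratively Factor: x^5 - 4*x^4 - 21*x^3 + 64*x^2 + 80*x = (x + 4)*(x^4 - 8*x^3 + 11*x^2 + 20*x) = (x + 1)*(x + 4)*(x^3 - 9*x^2 + 20*x) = (x - 4)*(x + 1)*(x + 4)*(x^2 - 5*x) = (x - 5)*(x - 4)*(x + 1)*(x + 4)*(x)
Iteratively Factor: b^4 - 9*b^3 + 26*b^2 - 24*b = (b - 3)*(b^3 - 6*b^2 + 8*b) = (b - 4)*(b - 3)*(b^2 - 2*b) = b*(b - 4)*(b - 3)*(b - 2)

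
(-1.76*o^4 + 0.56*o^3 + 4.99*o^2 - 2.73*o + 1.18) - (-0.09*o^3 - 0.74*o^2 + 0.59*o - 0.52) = -1.76*o^4 + 0.65*o^3 + 5.73*o^2 - 3.32*o + 1.7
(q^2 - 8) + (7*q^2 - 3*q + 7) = 8*q^2 - 3*q - 1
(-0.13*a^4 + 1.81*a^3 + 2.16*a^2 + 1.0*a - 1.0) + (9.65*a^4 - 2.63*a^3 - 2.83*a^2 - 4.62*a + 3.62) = 9.52*a^4 - 0.82*a^3 - 0.67*a^2 - 3.62*a + 2.62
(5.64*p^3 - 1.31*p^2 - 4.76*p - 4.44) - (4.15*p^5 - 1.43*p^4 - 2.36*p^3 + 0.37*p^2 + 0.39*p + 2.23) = -4.15*p^5 + 1.43*p^4 + 8.0*p^3 - 1.68*p^2 - 5.15*p - 6.67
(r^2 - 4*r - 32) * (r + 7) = r^3 + 3*r^2 - 60*r - 224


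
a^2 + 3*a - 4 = (a - 1)*(a + 4)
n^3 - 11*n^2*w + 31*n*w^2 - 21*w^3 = (n - 7*w)*(n - 3*w)*(n - w)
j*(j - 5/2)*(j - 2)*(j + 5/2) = j^4 - 2*j^3 - 25*j^2/4 + 25*j/2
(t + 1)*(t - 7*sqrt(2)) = t^2 - 7*sqrt(2)*t + t - 7*sqrt(2)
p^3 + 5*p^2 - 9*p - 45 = (p - 3)*(p + 3)*(p + 5)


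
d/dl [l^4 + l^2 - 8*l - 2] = 4*l^3 + 2*l - 8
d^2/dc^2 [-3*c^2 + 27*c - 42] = -6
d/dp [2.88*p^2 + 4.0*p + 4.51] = 5.76*p + 4.0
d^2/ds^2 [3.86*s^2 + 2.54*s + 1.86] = 7.72000000000000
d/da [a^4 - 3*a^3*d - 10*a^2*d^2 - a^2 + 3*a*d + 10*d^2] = 4*a^3 - 9*a^2*d - 20*a*d^2 - 2*a + 3*d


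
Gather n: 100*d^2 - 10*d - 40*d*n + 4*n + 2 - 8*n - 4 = 100*d^2 - 10*d + n*(-40*d - 4) - 2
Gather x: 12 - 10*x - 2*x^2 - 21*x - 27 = -2*x^2 - 31*x - 15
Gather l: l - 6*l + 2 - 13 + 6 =-5*l - 5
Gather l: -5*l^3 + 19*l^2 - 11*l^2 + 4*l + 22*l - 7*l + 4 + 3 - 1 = -5*l^3 + 8*l^2 + 19*l + 6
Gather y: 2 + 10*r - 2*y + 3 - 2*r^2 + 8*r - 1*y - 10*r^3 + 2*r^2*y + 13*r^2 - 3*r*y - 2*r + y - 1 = -10*r^3 + 11*r^2 + 16*r + y*(2*r^2 - 3*r - 2) + 4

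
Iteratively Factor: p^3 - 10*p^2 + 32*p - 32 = (p - 2)*(p^2 - 8*p + 16) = (p - 4)*(p - 2)*(p - 4)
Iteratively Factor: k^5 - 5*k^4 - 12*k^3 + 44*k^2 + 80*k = (k + 2)*(k^4 - 7*k^3 + 2*k^2 + 40*k) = (k - 5)*(k + 2)*(k^3 - 2*k^2 - 8*k) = (k - 5)*(k - 4)*(k + 2)*(k^2 + 2*k) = (k - 5)*(k - 4)*(k + 2)^2*(k)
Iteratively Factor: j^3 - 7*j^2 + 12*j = (j)*(j^2 - 7*j + 12) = j*(j - 4)*(j - 3)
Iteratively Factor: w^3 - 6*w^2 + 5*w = (w - 5)*(w^2 - w) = w*(w - 5)*(w - 1)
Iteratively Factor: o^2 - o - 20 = (o + 4)*(o - 5)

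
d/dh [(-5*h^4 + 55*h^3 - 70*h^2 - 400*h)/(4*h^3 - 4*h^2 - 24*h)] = 5*(-h^2 + 6*h + 1)/(4*(h^2 - 6*h + 9))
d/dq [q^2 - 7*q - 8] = 2*q - 7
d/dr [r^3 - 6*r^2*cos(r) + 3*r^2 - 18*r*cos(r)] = 6*r^2*sin(r) + 3*r^2 + 18*r*sin(r) - 12*r*cos(r) + 6*r - 18*cos(r)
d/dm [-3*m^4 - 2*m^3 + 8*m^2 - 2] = 2*m*(-6*m^2 - 3*m + 8)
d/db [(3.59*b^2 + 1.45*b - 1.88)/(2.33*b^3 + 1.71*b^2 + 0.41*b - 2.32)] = (-8.3647*b^4 - 6.757*b^3 + 12.1336*b^2 - 10.228*b - 2.5932)/(5.4289*b^6 + 7.9686*b^5 + 4.8347*b^4 - 9.409*b^3 - 7.7663*b^2 - 1.9024*b + 5.3824)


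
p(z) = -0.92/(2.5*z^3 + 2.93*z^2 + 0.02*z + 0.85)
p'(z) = -0.92*(-7.5*z^2 - 5.86*z - 0.02)/(2.5*z^3 + 2.93*z^2 + 0.02*z + 0.85)^2 = (6.9*z^2 + 5.3912*z + 0.0184)/(2.5*z^3 + 2.93*z^2 + 0.02*z + 0.85)^2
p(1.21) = -0.10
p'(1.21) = 0.18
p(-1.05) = -0.79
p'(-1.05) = 1.45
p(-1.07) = -0.82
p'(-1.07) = 1.71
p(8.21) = -0.00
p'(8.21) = 0.00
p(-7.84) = 0.00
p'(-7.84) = 0.00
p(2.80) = -0.01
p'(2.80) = 0.01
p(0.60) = -0.37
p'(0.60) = 0.95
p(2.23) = -0.02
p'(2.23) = 0.02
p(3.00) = -0.01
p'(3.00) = 0.01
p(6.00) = -0.00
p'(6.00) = 0.00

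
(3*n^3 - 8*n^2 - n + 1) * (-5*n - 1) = -15*n^4 + 37*n^3 + 13*n^2 - 4*n - 1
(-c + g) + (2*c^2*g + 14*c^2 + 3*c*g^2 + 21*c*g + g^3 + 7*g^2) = 2*c^2*g + 14*c^2 + 3*c*g^2 + 21*c*g - c + g^3 + 7*g^2 + g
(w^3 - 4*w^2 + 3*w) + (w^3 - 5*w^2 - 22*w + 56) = 2*w^3 - 9*w^2 - 19*w + 56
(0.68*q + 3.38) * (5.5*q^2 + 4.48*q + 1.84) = 3.74*q^3 + 21.6364*q^2 + 16.3936*q + 6.2192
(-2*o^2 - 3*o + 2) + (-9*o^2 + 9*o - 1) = -11*o^2 + 6*o + 1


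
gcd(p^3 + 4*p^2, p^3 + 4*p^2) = p^3 + 4*p^2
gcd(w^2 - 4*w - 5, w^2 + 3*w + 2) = w + 1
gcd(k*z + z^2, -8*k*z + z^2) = z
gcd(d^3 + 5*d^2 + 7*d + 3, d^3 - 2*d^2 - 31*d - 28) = d + 1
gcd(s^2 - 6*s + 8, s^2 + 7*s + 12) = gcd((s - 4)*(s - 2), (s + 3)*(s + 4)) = 1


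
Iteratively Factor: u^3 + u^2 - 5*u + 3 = (u + 3)*(u^2 - 2*u + 1) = (u - 1)*(u + 3)*(u - 1)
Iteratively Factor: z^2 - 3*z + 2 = (z - 1)*(z - 2)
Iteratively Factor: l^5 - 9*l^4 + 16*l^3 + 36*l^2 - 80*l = (l)*(l^4 - 9*l^3 + 16*l^2 + 36*l - 80) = l*(l + 2)*(l^3 - 11*l^2 + 38*l - 40) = l*(l - 4)*(l + 2)*(l^2 - 7*l + 10) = l*(l - 5)*(l - 4)*(l + 2)*(l - 2)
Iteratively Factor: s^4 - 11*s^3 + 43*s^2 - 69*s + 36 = (s - 3)*(s^3 - 8*s^2 + 19*s - 12) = (s - 4)*(s - 3)*(s^2 - 4*s + 3) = (s - 4)*(s - 3)^2*(s - 1)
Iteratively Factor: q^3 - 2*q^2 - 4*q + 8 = (q - 2)*(q^2 - 4) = (q - 2)*(q + 2)*(q - 2)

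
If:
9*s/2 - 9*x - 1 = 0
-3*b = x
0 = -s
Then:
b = 1/27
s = 0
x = -1/9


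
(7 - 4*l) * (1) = 7 - 4*l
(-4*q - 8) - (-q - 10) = 2 - 3*q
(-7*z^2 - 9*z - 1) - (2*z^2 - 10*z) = -9*z^2 + z - 1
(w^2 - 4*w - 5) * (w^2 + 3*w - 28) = w^4 - w^3 - 45*w^2 + 97*w + 140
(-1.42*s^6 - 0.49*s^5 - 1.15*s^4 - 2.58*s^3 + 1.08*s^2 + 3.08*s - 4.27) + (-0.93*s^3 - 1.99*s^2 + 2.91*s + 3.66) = -1.42*s^6 - 0.49*s^5 - 1.15*s^4 - 3.51*s^3 - 0.91*s^2 + 5.99*s - 0.609999999999999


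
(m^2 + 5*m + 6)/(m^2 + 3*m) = (m + 2)/m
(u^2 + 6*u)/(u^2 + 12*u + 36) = u/(u + 6)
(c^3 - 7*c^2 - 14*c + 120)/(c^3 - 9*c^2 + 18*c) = (c^2 - c - 20)/(c*(c - 3))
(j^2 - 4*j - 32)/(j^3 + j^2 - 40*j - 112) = (j - 8)/(j^2 - 3*j - 28)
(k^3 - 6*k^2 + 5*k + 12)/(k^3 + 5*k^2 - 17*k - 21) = (k - 4)/(k + 7)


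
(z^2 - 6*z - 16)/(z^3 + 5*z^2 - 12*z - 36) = (z - 8)/(z^2 + 3*z - 18)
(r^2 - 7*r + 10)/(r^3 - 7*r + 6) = (r - 5)/(r^2 + 2*r - 3)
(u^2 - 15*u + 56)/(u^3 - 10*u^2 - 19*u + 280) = 1/(u + 5)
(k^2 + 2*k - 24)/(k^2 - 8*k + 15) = (k^2 + 2*k - 24)/(k^2 - 8*k + 15)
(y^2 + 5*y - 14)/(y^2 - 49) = (y - 2)/(y - 7)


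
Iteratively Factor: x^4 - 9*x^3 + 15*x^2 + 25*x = (x)*(x^3 - 9*x^2 + 15*x + 25) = x*(x - 5)*(x^2 - 4*x - 5) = x*(x - 5)^2*(x + 1)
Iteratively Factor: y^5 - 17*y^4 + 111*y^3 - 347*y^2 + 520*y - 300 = (y - 5)*(y^4 - 12*y^3 + 51*y^2 - 92*y + 60) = (y - 5)*(y - 3)*(y^3 - 9*y^2 + 24*y - 20) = (y - 5)^2*(y - 3)*(y^2 - 4*y + 4) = (y - 5)^2*(y - 3)*(y - 2)*(y - 2)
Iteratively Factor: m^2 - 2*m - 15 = (m - 5)*(m + 3)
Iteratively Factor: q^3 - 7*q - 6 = (q + 2)*(q^2 - 2*q - 3) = (q - 3)*(q + 2)*(q + 1)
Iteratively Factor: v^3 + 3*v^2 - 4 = (v - 1)*(v^2 + 4*v + 4) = (v - 1)*(v + 2)*(v + 2)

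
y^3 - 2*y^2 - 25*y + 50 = (y - 5)*(y - 2)*(y + 5)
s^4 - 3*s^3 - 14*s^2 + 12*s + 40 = (s - 5)*(s - 2)*(s + 2)^2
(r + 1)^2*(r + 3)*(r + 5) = r^4 + 10*r^3 + 32*r^2 + 38*r + 15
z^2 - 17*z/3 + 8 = (z - 3)*(z - 8/3)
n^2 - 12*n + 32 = (n - 8)*(n - 4)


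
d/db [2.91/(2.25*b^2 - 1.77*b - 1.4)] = (5.1507 - 13.095*b)/(-2.25*b^2 + 1.77*b + 1.4)^2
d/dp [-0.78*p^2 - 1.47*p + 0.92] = -1.56*p - 1.47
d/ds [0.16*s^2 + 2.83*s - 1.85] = 0.32*s + 2.83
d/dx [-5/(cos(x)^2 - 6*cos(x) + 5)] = 10*(3 - cos(x))*sin(x)/(cos(x)^2 - 6*cos(x) + 5)^2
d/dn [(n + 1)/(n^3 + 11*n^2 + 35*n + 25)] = -2/(n^3 + 15*n^2 + 75*n + 125)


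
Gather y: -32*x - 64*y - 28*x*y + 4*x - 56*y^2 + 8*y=-28*x - 56*y^2 + y*(-28*x - 56)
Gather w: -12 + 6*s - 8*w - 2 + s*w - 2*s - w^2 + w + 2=4*s - w^2 + w*(s - 7) - 12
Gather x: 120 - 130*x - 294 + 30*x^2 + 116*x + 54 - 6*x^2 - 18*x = 24*x^2 - 32*x - 120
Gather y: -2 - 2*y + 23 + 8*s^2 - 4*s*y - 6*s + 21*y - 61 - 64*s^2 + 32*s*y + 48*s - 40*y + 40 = -56*s^2 + 42*s + y*(28*s - 21)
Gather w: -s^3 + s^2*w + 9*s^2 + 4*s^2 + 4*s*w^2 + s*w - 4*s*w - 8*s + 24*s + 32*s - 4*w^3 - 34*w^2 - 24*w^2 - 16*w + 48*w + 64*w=-s^3 + 13*s^2 + 48*s - 4*w^3 + w^2*(4*s - 58) + w*(s^2 - 3*s + 96)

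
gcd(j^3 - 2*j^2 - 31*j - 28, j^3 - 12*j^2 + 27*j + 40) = j + 1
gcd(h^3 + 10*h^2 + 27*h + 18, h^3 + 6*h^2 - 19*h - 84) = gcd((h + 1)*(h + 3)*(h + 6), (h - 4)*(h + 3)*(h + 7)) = h + 3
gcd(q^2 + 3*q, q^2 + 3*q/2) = q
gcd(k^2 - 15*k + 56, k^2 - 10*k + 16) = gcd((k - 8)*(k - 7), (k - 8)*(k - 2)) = k - 8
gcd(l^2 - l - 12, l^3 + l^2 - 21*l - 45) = l + 3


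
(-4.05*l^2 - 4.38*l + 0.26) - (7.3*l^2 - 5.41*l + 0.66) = -11.35*l^2 + 1.03*l - 0.4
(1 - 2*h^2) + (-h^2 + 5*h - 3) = -3*h^2 + 5*h - 2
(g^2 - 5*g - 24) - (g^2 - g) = -4*g - 24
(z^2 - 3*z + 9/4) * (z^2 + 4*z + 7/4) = z^4 + z^3 - 8*z^2 + 15*z/4 + 63/16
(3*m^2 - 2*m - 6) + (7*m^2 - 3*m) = 10*m^2 - 5*m - 6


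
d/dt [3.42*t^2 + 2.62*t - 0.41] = 6.84*t + 2.62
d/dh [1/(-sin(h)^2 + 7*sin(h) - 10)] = (2*sin(h) - 7)*cos(h)/(sin(h)^2 - 7*sin(h) + 10)^2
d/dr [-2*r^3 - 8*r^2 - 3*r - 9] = -6*r^2 - 16*r - 3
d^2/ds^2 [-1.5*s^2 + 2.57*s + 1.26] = -3.00000000000000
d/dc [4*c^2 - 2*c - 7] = 8*c - 2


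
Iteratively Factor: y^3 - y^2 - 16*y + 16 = (y - 4)*(y^2 + 3*y - 4) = (y - 4)*(y + 4)*(y - 1)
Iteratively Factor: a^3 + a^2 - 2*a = (a)*(a^2 + a - 2) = a*(a + 2)*(a - 1)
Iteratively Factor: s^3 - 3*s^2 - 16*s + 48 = (s + 4)*(s^2 - 7*s + 12) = (s - 4)*(s + 4)*(s - 3)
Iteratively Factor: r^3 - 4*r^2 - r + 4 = (r + 1)*(r^2 - 5*r + 4) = (r - 1)*(r + 1)*(r - 4)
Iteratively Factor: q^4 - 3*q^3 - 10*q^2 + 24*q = (q - 4)*(q^3 + q^2 - 6*q) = (q - 4)*(q - 2)*(q^2 + 3*q) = (q - 4)*(q - 2)*(q + 3)*(q)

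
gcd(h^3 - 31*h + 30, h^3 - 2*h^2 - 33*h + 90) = h^2 + h - 30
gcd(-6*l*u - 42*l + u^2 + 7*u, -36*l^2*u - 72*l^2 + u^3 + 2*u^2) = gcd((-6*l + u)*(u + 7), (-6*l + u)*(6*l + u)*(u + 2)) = -6*l + u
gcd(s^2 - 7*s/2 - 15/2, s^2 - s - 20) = s - 5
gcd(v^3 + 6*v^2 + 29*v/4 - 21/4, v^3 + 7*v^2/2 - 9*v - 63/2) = v^2 + 13*v/2 + 21/2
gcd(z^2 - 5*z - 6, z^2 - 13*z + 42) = z - 6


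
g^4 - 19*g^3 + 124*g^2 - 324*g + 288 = (g - 8)*(g - 6)*(g - 3)*(g - 2)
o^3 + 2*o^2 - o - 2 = (o - 1)*(o + 1)*(o + 2)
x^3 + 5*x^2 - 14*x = x*(x - 2)*(x + 7)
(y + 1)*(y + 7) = y^2 + 8*y + 7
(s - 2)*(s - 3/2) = s^2 - 7*s/2 + 3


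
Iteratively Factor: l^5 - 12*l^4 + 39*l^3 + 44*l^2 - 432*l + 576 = (l + 3)*(l^4 - 15*l^3 + 84*l^2 - 208*l + 192) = (l - 4)*(l + 3)*(l^3 - 11*l^2 + 40*l - 48) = (l - 4)*(l - 3)*(l + 3)*(l^2 - 8*l + 16) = (l - 4)^2*(l - 3)*(l + 3)*(l - 4)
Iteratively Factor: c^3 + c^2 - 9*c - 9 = (c - 3)*(c^2 + 4*c + 3) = (c - 3)*(c + 3)*(c + 1)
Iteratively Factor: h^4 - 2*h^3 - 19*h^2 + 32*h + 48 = (h - 3)*(h^3 + h^2 - 16*h - 16) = (h - 3)*(h + 4)*(h^2 - 3*h - 4) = (h - 4)*(h - 3)*(h + 4)*(h + 1)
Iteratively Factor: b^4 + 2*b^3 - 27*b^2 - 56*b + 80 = (b - 1)*(b^3 + 3*b^2 - 24*b - 80) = (b - 5)*(b - 1)*(b^2 + 8*b + 16) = (b - 5)*(b - 1)*(b + 4)*(b + 4)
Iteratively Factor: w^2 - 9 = (w + 3)*(w - 3)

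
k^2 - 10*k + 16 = (k - 8)*(k - 2)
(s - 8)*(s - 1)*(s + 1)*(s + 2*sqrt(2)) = s^4 - 8*s^3 + 2*sqrt(2)*s^3 - 16*sqrt(2)*s^2 - s^2 - 2*sqrt(2)*s + 8*s + 16*sqrt(2)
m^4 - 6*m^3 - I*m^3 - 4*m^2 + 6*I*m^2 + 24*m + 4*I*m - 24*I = (m - 6)*(m - 2)*(m + 2)*(m - I)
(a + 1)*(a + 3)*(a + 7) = a^3 + 11*a^2 + 31*a + 21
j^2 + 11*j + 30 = (j + 5)*(j + 6)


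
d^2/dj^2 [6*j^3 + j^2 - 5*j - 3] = 36*j + 2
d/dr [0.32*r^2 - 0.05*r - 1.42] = 0.64*r - 0.05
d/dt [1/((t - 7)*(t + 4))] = (3 - 2*t)/(t^4 - 6*t^3 - 47*t^2 + 168*t + 784)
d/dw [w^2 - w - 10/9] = 2*w - 1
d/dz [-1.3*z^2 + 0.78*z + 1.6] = 0.78 - 2.6*z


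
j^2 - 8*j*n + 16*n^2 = (j - 4*n)^2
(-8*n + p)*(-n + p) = 8*n^2 - 9*n*p + p^2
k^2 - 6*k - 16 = (k - 8)*(k + 2)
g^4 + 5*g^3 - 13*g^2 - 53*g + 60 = (g - 3)*(g - 1)*(g + 4)*(g + 5)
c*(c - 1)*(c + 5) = c^3 + 4*c^2 - 5*c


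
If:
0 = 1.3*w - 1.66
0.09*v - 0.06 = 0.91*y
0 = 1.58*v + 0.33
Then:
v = -0.21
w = 1.28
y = -0.09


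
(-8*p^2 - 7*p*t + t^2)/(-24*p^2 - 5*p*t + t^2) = (p + t)/(3*p + t)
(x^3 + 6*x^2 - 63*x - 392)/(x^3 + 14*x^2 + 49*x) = (x - 8)/x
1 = 1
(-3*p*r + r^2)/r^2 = (-3*p + r)/r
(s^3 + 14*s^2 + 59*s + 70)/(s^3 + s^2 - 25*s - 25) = (s^2 + 9*s + 14)/(s^2 - 4*s - 5)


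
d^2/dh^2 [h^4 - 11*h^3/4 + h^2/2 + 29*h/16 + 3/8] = 12*h^2 - 33*h/2 + 1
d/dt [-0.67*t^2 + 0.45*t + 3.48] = 0.45 - 1.34*t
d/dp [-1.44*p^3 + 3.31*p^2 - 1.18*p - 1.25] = -4.32*p^2 + 6.62*p - 1.18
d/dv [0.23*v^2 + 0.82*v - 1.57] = 0.46*v + 0.82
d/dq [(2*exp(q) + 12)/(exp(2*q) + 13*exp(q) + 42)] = -2*exp(q)/(exp(2*q) + 14*exp(q) + 49)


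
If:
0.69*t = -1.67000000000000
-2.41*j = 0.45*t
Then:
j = 0.45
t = -2.42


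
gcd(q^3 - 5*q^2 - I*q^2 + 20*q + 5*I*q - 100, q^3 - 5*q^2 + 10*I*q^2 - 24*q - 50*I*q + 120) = q^2 + q*(-5 + 4*I) - 20*I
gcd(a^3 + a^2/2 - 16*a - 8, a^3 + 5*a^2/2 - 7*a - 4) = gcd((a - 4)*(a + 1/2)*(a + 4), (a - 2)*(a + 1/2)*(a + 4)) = a^2 + 9*a/2 + 2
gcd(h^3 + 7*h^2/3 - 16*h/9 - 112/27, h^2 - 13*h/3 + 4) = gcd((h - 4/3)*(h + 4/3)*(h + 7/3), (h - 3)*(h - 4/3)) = h - 4/3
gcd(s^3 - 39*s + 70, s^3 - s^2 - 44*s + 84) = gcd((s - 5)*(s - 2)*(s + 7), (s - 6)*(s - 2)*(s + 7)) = s^2 + 5*s - 14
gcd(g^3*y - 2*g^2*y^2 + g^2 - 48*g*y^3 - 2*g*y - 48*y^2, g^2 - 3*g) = 1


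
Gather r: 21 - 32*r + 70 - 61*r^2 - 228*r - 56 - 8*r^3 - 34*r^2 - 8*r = -8*r^3 - 95*r^2 - 268*r + 35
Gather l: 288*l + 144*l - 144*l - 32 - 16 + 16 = 288*l - 32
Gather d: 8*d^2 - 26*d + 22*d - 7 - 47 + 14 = 8*d^2 - 4*d - 40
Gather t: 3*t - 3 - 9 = 3*t - 12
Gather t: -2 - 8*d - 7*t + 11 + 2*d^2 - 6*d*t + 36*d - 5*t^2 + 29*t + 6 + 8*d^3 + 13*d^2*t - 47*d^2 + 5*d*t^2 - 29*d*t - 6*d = 8*d^3 - 45*d^2 + 22*d + t^2*(5*d - 5) + t*(13*d^2 - 35*d + 22) + 15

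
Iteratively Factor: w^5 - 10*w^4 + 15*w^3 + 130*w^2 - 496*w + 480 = (w - 4)*(w^4 - 6*w^3 - 9*w^2 + 94*w - 120) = (w - 4)*(w + 4)*(w^3 - 10*w^2 + 31*w - 30) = (w - 4)*(w - 2)*(w + 4)*(w^2 - 8*w + 15) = (w - 5)*(w - 4)*(w - 2)*(w + 4)*(w - 3)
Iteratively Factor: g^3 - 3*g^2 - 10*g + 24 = (g - 4)*(g^2 + g - 6) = (g - 4)*(g + 3)*(g - 2)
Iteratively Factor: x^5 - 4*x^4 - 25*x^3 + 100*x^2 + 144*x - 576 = (x - 3)*(x^4 - x^3 - 28*x^2 + 16*x + 192) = (x - 4)*(x - 3)*(x^3 + 3*x^2 - 16*x - 48) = (x - 4)*(x - 3)*(x + 3)*(x^2 - 16) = (x - 4)^2*(x - 3)*(x + 3)*(x + 4)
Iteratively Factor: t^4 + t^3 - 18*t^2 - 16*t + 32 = (t - 1)*(t^3 + 2*t^2 - 16*t - 32) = (t - 4)*(t - 1)*(t^2 + 6*t + 8) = (t - 4)*(t - 1)*(t + 4)*(t + 2)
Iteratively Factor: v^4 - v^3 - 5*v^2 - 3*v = (v + 1)*(v^3 - 2*v^2 - 3*v) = (v - 3)*(v + 1)*(v^2 + v) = v*(v - 3)*(v + 1)*(v + 1)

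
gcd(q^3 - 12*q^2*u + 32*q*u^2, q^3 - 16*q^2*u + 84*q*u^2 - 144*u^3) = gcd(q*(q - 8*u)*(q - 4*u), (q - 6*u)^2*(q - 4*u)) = q - 4*u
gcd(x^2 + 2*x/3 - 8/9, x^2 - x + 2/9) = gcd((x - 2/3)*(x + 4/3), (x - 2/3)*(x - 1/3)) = x - 2/3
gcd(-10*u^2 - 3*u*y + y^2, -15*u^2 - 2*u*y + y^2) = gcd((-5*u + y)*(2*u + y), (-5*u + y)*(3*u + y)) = -5*u + y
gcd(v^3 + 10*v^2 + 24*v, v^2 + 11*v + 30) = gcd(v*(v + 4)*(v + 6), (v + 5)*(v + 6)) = v + 6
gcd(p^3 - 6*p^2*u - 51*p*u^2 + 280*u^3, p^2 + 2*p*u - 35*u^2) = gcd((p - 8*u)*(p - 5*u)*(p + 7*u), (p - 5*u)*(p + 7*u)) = p^2 + 2*p*u - 35*u^2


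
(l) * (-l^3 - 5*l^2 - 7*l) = -l^4 - 5*l^3 - 7*l^2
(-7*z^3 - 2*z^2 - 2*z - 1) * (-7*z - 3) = 49*z^4 + 35*z^3 + 20*z^2 + 13*z + 3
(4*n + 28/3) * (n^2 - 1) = 4*n^3 + 28*n^2/3 - 4*n - 28/3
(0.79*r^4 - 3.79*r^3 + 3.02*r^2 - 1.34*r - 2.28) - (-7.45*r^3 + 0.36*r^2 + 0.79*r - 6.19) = 0.79*r^4 + 3.66*r^3 + 2.66*r^2 - 2.13*r + 3.91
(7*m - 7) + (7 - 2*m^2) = -2*m^2 + 7*m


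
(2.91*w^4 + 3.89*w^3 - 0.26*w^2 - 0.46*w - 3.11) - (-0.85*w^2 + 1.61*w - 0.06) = 2.91*w^4 + 3.89*w^3 + 0.59*w^2 - 2.07*w - 3.05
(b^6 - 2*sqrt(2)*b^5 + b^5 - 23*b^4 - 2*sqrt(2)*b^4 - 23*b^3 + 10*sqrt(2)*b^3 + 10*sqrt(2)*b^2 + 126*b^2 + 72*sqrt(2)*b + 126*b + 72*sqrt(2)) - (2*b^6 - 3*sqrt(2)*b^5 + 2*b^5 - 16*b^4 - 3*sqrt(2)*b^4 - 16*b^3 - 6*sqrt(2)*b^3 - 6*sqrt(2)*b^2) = -b^6 - b^5 + sqrt(2)*b^5 - 7*b^4 + sqrt(2)*b^4 - 7*b^3 + 16*sqrt(2)*b^3 + 16*sqrt(2)*b^2 + 126*b^2 + 72*sqrt(2)*b + 126*b + 72*sqrt(2)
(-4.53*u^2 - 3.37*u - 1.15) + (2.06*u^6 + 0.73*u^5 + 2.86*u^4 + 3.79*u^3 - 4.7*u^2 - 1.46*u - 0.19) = 2.06*u^6 + 0.73*u^5 + 2.86*u^4 + 3.79*u^3 - 9.23*u^2 - 4.83*u - 1.34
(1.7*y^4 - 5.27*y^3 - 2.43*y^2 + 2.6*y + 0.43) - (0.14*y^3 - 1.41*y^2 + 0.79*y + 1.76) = 1.7*y^4 - 5.41*y^3 - 1.02*y^2 + 1.81*y - 1.33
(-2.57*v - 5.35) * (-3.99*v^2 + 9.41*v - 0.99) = 10.2543*v^3 - 2.8372*v^2 - 47.7992*v + 5.2965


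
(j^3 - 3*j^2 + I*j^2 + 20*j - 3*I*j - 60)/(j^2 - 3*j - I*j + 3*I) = (j^2 + I*j + 20)/(j - I)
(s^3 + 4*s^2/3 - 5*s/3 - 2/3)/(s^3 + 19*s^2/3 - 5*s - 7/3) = (s + 2)/(s + 7)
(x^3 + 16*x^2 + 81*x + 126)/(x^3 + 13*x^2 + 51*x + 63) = (x + 6)/(x + 3)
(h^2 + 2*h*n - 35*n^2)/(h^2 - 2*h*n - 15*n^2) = (h + 7*n)/(h + 3*n)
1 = 1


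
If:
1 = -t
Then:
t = -1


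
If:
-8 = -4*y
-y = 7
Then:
No Solution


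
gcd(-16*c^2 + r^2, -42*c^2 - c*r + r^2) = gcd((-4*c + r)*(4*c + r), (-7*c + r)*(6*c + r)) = 1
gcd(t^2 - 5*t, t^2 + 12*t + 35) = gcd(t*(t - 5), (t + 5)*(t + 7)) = 1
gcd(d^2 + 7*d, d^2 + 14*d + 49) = d + 7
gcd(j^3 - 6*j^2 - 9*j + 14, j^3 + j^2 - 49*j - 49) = j - 7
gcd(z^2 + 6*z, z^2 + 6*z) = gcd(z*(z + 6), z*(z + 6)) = z^2 + 6*z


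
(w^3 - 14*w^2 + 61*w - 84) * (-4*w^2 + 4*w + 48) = -4*w^5 + 60*w^4 - 252*w^3 - 92*w^2 + 2592*w - 4032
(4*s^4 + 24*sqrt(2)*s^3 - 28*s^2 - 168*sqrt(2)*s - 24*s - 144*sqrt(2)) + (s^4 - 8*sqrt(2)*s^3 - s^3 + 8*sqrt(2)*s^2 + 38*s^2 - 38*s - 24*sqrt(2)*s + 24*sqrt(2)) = 5*s^4 - s^3 + 16*sqrt(2)*s^3 + 10*s^2 + 8*sqrt(2)*s^2 - 192*sqrt(2)*s - 62*s - 120*sqrt(2)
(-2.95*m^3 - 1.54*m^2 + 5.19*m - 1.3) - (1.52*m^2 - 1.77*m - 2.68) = -2.95*m^3 - 3.06*m^2 + 6.96*m + 1.38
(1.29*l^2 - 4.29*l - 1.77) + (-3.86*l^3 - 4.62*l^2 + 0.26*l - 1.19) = -3.86*l^3 - 3.33*l^2 - 4.03*l - 2.96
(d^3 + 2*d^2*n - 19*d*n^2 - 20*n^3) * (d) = d^4 + 2*d^3*n - 19*d^2*n^2 - 20*d*n^3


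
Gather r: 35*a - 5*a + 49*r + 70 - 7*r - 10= 30*a + 42*r + 60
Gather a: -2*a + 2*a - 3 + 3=0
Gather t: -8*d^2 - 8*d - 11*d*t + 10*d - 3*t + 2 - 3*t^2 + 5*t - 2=-8*d^2 + 2*d - 3*t^2 + t*(2 - 11*d)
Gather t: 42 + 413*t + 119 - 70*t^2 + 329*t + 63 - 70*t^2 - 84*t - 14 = -140*t^2 + 658*t + 210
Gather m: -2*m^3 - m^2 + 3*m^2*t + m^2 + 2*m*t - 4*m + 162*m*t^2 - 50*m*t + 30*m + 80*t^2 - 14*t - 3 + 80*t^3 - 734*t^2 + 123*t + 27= -2*m^3 + 3*m^2*t + m*(162*t^2 - 48*t + 26) + 80*t^3 - 654*t^2 + 109*t + 24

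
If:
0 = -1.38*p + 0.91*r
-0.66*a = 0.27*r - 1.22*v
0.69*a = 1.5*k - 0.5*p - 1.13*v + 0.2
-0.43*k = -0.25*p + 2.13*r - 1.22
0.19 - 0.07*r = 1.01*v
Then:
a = 0.03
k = 0.12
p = 0.39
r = 0.59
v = 0.15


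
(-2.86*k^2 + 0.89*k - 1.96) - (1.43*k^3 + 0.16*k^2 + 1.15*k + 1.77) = -1.43*k^3 - 3.02*k^2 - 0.26*k - 3.73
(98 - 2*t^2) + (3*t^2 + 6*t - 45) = t^2 + 6*t + 53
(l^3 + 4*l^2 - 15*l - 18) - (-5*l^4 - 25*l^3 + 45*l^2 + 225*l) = 5*l^4 + 26*l^3 - 41*l^2 - 240*l - 18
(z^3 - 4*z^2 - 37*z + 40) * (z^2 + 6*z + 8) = z^5 + 2*z^4 - 53*z^3 - 214*z^2 - 56*z + 320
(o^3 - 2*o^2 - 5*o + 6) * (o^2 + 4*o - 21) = o^5 + 2*o^4 - 34*o^3 + 28*o^2 + 129*o - 126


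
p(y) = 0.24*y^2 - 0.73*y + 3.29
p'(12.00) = 5.03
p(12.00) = 29.09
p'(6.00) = 2.15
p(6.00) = 7.55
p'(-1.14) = -1.28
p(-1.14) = 4.43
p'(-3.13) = -2.23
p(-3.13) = 7.93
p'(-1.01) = -1.21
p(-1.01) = 4.27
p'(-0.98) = -1.20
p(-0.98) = 4.24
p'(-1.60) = -1.50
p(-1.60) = 5.07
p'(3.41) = 0.91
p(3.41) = 3.59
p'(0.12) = -0.67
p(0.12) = 3.21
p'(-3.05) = -2.19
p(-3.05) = 7.75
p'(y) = 0.48*y - 0.73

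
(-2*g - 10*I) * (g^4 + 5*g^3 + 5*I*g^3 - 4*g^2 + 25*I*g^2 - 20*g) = -2*g^5 - 10*g^4 - 20*I*g^4 + 58*g^3 - 100*I*g^3 + 290*g^2 + 40*I*g^2 + 200*I*g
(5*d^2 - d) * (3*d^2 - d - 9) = 15*d^4 - 8*d^3 - 44*d^2 + 9*d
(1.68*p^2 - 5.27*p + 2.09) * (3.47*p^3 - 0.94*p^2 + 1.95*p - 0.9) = 5.8296*p^5 - 19.8661*p^4 + 15.4821*p^3 - 13.7531*p^2 + 8.8185*p - 1.881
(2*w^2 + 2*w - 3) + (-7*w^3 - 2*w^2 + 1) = -7*w^3 + 2*w - 2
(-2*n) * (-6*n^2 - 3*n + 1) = 12*n^3 + 6*n^2 - 2*n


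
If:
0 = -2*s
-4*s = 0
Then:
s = 0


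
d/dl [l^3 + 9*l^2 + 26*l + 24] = 3*l^2 + 18*l + 26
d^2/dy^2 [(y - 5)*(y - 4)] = 2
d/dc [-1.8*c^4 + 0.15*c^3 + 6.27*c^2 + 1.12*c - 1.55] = -7.2*c^3 + 0.45*c^2 + 12.54*c + 1.12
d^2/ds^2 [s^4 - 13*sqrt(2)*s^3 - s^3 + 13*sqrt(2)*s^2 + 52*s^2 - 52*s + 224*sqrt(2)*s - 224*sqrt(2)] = 12*s^2 - 78*sqrt(2)*s - 6*s + 26*sqrt(2) + 104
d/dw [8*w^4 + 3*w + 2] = 32*w^3 + 3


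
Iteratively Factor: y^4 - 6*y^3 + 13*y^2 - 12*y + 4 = (y - 2)*(y^3 - 4*y^2 + 5*y - 2) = (y - 2)*(y - 1)*(y^2 - 3*y + 2) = (y - 2)^2*(y - 1)*(y - 1)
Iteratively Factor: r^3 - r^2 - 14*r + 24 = (r + 4)*(r^2 - 5*r + 6) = (r - 2)*(r + 4)*(r - 3)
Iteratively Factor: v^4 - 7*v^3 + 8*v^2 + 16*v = (v)*(v^3 - 7*v^2 + 8*v + 16) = v*(v - 4)*(v^2 - 3*v - 4) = v*(v - 4)^2*(v + 1)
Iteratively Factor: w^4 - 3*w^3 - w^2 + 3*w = (w - 1)*(w^3 - 2*w^2 - 3*w) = (w - 3)*(w - 1)*(w^2 + w) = w*(w - 3)*(w - 1)*(w + 1)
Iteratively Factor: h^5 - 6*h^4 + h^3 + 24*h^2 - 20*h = (h - 1)*(h^4 - 5*h^3 - 4*h^2 + 20*h) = (h - 5)*(h - 1)*(h^3 - 4*h) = h*(h - 5)*(h - 1)*(h^2 - 4) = h*(h - 5)*(h - 2)*(h - 1)*(h + 2)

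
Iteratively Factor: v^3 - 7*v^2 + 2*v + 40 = (v + 2)*(v^2 - 9*v + 20) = (v - 4)*(v + 2)*(v - 5)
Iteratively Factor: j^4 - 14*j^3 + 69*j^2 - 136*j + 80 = (j - 1)*(j^3 - 13*j^2 + 56*j - 80) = (j - 4)*(j - 1)*(j^2 - 9*j + 20) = (j - 4)^2*(j - 1)*(j - 5)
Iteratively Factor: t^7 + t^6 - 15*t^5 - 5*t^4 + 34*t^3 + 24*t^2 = (t)*(t^6 + t^5 - 15*t^4 - 5*t^3 + 34*t^2 + 24*t) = t*(t - 2)*(t^5 + 3*t^4 - 9*t^3 - 23*t^2 - 12*t) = t^2*(t - 2)*(t^4 + 3*t^3 - 9*t^2 - 23*t - 12) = t^2*(t - 2)*(t + 4)*(t^3 - t^2 - 5*t - 3) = t^2*(t - 3)*(t - 2)*(t + 4)*(t^2 + 2*t + 1) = t^2*(t - 3)*(t - 2)*(t + 1)*(t + 4)*(t + 1)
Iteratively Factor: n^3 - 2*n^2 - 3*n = (n)*(n^2 - 2*n - 3) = n*(n + 1)*(n - 3)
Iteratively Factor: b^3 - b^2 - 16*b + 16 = (b - 1)*(b^2 - 16) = (b - 1)*(b + 4)*(b - 4)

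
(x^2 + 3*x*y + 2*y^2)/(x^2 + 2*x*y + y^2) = (x + 2*y)/(x + y)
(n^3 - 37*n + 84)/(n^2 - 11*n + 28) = (n^2 + 4*n - 21)/(n - 7)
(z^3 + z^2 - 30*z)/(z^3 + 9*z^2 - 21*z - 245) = z*(z + 6)/(z^2 + 14*z + 49)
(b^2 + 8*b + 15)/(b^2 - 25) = (b + 3)/(b - 5)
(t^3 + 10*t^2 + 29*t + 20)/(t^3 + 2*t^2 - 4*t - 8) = (t^3 + 10*t^2 + 29*t + 20)/(t^3 + 2*t^2 - 4*t - 8)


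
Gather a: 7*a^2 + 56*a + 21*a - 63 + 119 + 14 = 7*a^2 + 77*a + 70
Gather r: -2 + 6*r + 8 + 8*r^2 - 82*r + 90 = 8*r^2 - 76*r + 96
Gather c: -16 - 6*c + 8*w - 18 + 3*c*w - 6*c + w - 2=c*(3*w - 12) + 9*w - 36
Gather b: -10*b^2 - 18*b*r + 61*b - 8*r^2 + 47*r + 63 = -10*b^2 + b*(61 - 18*r) - 8*r^2 + 47*r + 63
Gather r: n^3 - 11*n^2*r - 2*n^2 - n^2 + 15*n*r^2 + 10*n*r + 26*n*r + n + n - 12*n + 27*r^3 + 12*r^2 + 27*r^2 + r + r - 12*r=n^3 - 3*n^2 - 10*n + 27*r^3 + r^2*(15*n + 39) + r*(-11*n^2 + 36*n - 10)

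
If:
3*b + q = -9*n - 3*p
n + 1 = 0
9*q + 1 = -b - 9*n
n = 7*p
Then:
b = 269/91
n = -1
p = -1/7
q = 51/91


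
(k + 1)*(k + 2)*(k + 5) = k^3 + 8*k^2 + 17*k + 10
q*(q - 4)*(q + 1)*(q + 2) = q^4 - q^3 - 10*q^2 - 8*q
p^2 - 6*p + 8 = (p - 4)*(p - 2)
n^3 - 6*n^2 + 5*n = n*(n - 5)*(n - 1)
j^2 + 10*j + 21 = (j + 3)*(j + 7)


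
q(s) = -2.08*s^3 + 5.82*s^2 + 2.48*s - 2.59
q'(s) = -6.24*s^2 + 11.64*s + 2.48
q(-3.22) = 119.21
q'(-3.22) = -99.70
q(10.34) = -1654.15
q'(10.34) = -544.32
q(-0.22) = -2.83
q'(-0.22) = -0.38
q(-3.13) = 110.45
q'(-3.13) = -95.09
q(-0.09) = -2.76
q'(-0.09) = 1.38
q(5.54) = -163.89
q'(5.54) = -124.55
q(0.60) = 0.54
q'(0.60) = 7.22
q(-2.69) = 73.34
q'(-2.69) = -73.98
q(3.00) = 1.07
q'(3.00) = -18.76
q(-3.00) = 98.51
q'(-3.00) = -88.60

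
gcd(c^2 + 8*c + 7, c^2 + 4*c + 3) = c + 1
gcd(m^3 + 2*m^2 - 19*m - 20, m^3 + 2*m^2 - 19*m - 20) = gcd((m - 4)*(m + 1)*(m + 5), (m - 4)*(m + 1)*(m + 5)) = m^3 + 2*m^2 - 19*m - 20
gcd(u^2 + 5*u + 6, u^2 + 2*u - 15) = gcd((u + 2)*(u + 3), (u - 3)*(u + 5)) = 1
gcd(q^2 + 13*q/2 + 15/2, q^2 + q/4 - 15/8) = q + 3/2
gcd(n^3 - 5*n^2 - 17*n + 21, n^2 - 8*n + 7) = n^2 - 8*n + 7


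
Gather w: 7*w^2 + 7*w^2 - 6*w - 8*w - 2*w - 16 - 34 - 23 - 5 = 14*w^2 - 16*w - 78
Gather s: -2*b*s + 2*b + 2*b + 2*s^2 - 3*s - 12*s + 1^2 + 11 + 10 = 4*b + 2*s^2 + s*(-2*b - 15) + 22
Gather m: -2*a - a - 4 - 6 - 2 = -3*a - 12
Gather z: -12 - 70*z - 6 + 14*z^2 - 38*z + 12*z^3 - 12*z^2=12*z^3 + 2*z^2 - 108*z - 18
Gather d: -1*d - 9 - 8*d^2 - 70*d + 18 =-8*d^2 - 71*d + 9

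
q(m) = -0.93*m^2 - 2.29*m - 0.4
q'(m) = -1.86*m - 2.29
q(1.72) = -7.09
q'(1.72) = -5.49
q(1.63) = -6.60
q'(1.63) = -5.32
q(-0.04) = -0.31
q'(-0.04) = -2.22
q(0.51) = -1.81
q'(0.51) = -3.24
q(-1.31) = 1.00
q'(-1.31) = 0.15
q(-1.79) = 0.72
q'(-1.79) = 1.04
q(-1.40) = 0.98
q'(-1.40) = 0.31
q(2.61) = -12.71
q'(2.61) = -7.14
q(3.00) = -15.64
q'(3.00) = -7.87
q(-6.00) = -20.14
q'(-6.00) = 8.87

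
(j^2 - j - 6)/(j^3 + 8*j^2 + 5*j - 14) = (j - 3)/(j^2 + 6*j - 7)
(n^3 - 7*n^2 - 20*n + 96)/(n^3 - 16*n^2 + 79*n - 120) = (n + 4)/(n - 5)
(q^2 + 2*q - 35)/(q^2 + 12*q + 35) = (q - 5)/(q + 5)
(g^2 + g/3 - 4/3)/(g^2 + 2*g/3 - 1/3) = (3*g^2 + g - 4)/(3*g^2 + 2*g - 1)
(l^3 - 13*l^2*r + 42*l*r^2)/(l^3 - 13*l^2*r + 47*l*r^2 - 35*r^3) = l*(l - 6*r)/(l^2 - 6*l*r + 5*r^2)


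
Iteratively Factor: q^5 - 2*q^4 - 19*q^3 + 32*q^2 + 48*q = (q - 3)*(q^4 + q^3 - 16*q^2 - 16*q) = (q - 3)*(q + 4)*(q^3 - 3*q^2 - 4*q) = (q - 3)*(q + 1)*(q + 4)*(q^2 - 4*q) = q*(q - 3)*(q + 1)*(q + 4)*(q - 4)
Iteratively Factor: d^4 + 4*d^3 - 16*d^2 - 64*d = (d + 4)*(d^3 - 16*d) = (d - 4)*(d + 4)*(d^2 + 4*d) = (d - 4)*(d + 4)^2*(d)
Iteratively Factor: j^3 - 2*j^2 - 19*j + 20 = (j - 5)*(j^2 + 3*j - 4) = (j - 5)*(j + 4)*(j - 1)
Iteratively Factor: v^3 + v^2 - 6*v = (v)*(v^2 + v - 6) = v*(v - 2)*(v + 3)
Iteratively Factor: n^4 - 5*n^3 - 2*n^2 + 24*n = (n)*(n^3 - 5*n^2 - 2*n + 24) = n*(n - 3)*(n^2 - 2*n - 8) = n*(n - 4)*(n - 3)*(n + 2)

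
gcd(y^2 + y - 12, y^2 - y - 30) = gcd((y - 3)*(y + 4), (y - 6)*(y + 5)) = 1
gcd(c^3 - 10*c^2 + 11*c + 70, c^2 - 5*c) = c - 5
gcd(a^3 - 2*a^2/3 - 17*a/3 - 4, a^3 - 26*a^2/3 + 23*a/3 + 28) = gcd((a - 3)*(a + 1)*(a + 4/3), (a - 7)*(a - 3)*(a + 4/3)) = a^2 - 5*a/3 - 4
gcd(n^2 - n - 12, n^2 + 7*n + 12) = n + 3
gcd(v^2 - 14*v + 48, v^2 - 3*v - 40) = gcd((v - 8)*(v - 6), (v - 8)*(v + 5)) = v - 8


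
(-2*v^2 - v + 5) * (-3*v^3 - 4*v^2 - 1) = 6*v^5 + 11*v^4 - 11*v^3 - 18*v^2 + v - 5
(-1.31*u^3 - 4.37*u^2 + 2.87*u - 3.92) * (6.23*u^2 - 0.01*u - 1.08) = -8.1613*u^5 - 27.212*u^4 + 19.3386*u^3 - 19.7307*u^2 - 3.0604*u + 4.2336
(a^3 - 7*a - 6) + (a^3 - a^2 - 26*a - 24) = 2*a^3 - a^2 - 33*a - 30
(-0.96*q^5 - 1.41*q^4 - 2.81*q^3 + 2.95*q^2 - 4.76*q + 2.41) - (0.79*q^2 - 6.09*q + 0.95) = -0.96*q^5 - 1.41*q^4 - 2.81*q^3 + 2.16*q^2 + 1.33*q + 1.46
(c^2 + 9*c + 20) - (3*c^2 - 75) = -2*c^2 + 9*c + 95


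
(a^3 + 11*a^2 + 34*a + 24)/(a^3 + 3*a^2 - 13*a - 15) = (a^2 + 10*a + 24)/(a^2 + 2*a - 15)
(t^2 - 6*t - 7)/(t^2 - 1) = (t - 7)/(t - 1)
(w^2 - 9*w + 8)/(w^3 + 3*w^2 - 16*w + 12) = (w - 8)/(w^2 + 4*w - 12)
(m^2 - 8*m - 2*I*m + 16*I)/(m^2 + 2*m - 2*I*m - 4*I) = (m - 8)/(m + 2)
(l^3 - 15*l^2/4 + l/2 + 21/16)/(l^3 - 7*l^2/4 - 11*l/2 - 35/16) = (4*l - 3)/(4*l + 5)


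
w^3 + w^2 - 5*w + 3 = (w - 1)^2*(w + 3)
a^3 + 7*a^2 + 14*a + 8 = (a + 1)*(a + 2)*(a + 4)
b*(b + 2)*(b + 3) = b^3 + 5*b^2 + 6*b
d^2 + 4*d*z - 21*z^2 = (d - 3*z)*(d + 7*z)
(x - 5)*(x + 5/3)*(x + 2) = x^3 - 4*x^2/3 - 15*x - 50/3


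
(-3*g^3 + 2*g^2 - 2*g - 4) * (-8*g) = 24*g^4 - 16*g^3 + 16*g^2 + 32*g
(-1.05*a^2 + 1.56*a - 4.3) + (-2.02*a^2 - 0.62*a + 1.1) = -3.07*a^2 + 0.94*a - 3.2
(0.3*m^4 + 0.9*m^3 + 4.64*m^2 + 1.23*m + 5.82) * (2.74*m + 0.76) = 0.822*m^5 + 2.694*m^4 + 13.3976*m^3 + 6.8966*m^2 + 16.8816*m + 4.4232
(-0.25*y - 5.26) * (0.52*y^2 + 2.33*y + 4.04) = -0.13*y^3 - 3.3177*y^2 - 13.2658*y - 21.2504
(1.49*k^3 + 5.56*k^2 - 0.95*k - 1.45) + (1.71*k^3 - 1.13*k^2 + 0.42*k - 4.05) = 3.2*k^3 + 4.43*k^2 - 0.53*k - 5.5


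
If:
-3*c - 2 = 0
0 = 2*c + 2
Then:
No Solution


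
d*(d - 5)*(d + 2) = d^3 - 3*d^2 - 10*d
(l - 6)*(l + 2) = l^2 - 4*l - 12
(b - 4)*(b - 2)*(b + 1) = b^3 - 5*b^2 + 2*b + 8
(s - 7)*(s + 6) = s^2 - s - 42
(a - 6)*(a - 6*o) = a^2 - 6*a*o - 6*a + 36*o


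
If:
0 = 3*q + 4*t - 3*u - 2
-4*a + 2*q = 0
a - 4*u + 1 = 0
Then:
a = 4*u - 1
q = 8*u - 2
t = 2 - 21*u/4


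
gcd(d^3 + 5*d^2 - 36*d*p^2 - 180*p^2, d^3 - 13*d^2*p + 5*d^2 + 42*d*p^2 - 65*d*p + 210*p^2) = -d^2 + 6*d*p - 5*d + 30*p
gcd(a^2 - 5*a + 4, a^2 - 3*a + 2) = a - 1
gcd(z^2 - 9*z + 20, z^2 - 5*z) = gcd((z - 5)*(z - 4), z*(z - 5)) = z - 5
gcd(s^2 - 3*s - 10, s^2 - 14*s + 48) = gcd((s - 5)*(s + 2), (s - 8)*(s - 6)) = 1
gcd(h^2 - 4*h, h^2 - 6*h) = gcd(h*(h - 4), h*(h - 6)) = h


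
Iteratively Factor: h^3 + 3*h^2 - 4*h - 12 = (h + 2)*(h^2 + h - 6) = (h - 2)*(h + 2)*(h + 3)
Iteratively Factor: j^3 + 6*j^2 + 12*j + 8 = (j + 2)*(j^2 + 4*j + 4) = (j + 2)^2*(j + 2)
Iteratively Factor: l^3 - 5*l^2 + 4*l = (l - 1)*(l^2 - 4*l) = l*(l - 1)*(l - 4)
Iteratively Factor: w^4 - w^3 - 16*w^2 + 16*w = (w - 4)*(w^3 + 3*w^2 - 4*w) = (w - 4)*(w - 1)*(w^2 + 4*w) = w*(w - 4)*(w - 1)*(w + 4)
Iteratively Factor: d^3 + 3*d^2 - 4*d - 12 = (d + 3)*(d^2 - 4) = (d + 2)*(d + 3)*(d - 2)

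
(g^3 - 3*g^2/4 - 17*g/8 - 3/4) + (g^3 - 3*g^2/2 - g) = 2*g^3 - 9*g^2/4 - 25*g/8 - 3/4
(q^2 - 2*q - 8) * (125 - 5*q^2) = -5*q^4 + 10*q^3 + 165*q^2 - 250*q - 1000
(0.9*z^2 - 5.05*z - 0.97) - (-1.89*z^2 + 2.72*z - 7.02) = 2.79*z^2 - 7.77*z + 6.05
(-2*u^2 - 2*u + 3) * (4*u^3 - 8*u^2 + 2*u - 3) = -8*u^5 + 8*u^4 + 24*u^3 - 22*u^2 + 12*u - 9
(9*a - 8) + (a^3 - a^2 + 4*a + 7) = a^3 - a^2 + 13*a - 1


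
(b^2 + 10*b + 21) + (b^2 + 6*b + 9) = 2*b^2 + 16*b + 30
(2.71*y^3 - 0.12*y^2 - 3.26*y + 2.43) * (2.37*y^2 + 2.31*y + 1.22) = 6.4227*y^5 + 5.9757*y^4 - 4.6972*y^3 - 1.9179*y^2 + 1.6361*y + 2.9646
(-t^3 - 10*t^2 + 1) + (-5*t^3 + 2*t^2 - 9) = -6*t^3 - 8*t^2 - 8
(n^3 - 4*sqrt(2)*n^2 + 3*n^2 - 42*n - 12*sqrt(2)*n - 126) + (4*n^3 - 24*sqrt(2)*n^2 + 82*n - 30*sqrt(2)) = 5*n^3 - 28*sqrt(2)*n^2 + 3*n^2 - 12*sqrt(2)*n + 40*n - 126 - 30*sqrt(2)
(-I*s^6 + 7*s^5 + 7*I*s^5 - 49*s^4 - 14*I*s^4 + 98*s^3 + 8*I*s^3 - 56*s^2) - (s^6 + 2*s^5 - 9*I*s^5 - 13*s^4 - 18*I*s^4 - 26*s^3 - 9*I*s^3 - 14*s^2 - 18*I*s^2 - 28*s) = -s^6 - I*s^6 + 5*s^5 + 16*I*s^5 - 36*s^4 + 4*I*s^4 + 124*s^3 + 17*I*s^3 - 42*s^2 + 18*I*s^2 + 28*s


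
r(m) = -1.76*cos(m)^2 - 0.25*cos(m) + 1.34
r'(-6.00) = 1.01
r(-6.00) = -0.52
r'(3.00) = -0.46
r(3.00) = -0.14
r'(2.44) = -1.57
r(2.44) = 0.50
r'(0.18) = 0.66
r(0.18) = -0.61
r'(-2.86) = 0.87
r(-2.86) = -0.04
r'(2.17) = -1.43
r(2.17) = 0.92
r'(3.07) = -0.23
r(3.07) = -0.16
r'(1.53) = 0.39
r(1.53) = 1.33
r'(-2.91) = 0.73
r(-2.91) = -0.08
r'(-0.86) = -1.93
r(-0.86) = 0.43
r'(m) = 3.52*sin(m)*cos(m) + 0.25*sin(m) = (3.52*cos(m) + 0.25)*sin(m)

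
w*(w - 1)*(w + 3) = w^3 + 2*w^2 - 3*w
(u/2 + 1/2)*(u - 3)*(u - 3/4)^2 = u^4/2 - 7*u^3/4 + 9*u^2/32 + 27*u/16 - 27/32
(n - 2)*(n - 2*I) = n^2 - 2*n - 2*I*n + 4*I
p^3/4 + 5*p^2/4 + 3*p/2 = p*(p/4 + 1/2)*(p + 3)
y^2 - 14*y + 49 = (y - 7)^2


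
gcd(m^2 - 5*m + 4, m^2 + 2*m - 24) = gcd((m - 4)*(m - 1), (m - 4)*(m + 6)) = m - 4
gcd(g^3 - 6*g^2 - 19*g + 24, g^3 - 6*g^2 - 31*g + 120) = g - 8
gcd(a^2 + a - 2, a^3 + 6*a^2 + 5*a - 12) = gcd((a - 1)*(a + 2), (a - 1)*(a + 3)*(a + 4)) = a - 1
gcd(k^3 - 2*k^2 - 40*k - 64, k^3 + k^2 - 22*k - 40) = k^2 + 6*k + 8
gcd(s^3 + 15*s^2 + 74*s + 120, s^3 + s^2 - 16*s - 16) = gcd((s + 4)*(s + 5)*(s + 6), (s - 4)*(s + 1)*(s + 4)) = s + 4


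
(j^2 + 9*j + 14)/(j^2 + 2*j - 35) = (j + 2)/(j - 5)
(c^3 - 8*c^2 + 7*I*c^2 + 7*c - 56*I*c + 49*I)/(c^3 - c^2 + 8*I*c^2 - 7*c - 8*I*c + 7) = (c - 7)/(c + I)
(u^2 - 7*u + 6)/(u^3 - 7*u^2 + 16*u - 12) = (u^2 - 7*u + 6)/(u^3 - 7*u^2 + 16*u - 12)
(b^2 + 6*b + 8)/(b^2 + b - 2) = (b + 4)/(b - 1)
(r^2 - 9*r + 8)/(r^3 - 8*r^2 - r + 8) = 1/(r + 1)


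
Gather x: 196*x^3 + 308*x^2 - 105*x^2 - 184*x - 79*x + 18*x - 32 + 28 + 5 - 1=196*x^3 + 203*x^2 - 245*x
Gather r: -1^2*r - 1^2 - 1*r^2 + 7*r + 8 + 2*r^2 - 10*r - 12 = r^2 - 4*r - 5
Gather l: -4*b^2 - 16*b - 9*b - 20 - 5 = -4*b^2 - 25*b - 25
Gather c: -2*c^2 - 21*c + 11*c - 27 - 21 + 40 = -2*c^2 - 10*c - 8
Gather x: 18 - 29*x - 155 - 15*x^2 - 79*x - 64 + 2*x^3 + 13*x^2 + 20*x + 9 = 2*x^3 - 2*x^2 - 88*x - 192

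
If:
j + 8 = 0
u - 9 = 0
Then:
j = -8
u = 9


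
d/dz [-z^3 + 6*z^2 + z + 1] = -3*z^2 + 12*z + 1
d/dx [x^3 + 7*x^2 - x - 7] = 3*x^2 + 14*x - 1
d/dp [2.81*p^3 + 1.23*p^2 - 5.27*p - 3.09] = 8.43*p^2 + 2.46*p - 5.27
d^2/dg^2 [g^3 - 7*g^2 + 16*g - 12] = 6*g - 14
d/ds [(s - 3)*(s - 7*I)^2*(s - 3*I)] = 4*s^3 + s^2*(-9 - 51*I) + s*(-182 + 102*I) + 273 + 147*I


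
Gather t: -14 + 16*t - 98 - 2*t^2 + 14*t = -2*t^2 + 30*t - 112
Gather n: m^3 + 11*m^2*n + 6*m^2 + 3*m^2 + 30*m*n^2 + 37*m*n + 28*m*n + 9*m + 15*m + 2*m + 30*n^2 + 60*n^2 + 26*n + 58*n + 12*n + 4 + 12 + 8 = m^3 + 9*m^2 + 26*m + n^2*(30*m + 90) + n*(11*m^2 + 65*m + 96) + 24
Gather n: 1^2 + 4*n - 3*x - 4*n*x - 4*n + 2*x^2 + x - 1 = -4*n*x + 2*x^2 - 2*x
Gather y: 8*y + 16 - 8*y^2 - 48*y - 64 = -8*y^2 - 40*y - 48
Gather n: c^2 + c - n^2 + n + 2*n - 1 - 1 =c^2 + c - n^2 + 3*n - 2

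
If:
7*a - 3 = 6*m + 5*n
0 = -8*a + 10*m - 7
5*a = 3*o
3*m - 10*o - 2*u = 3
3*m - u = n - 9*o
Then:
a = -1197/7228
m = 2051/3614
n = -10935/7228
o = -1995/7228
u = 2643/3614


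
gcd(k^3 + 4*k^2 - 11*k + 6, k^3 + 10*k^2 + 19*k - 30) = k^2 + 5*k - 6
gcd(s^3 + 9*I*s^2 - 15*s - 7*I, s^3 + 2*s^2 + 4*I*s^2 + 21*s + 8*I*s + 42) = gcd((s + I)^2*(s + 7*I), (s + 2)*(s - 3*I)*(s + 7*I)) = s + 7*I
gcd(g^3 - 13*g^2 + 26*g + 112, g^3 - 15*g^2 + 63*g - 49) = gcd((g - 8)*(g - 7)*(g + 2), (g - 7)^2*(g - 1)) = g - 7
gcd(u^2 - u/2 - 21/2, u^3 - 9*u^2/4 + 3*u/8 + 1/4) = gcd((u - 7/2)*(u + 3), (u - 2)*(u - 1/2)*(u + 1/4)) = 1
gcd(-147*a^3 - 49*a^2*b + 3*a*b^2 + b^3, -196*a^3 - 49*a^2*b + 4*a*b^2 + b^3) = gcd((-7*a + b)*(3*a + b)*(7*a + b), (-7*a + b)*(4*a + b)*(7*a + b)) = 49*a^2 - b^2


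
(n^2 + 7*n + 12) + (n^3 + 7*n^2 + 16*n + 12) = n^3 + 8*n^2 + 23*n + 24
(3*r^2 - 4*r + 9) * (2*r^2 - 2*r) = 6*r^4 - 14*r^3 + 26*r^2 - 18*r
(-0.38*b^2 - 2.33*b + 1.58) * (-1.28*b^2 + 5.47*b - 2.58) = 0.4864*b^4 + 0.9038*b^3 - 13.7871*b^2 + 14.654*b - 4.0764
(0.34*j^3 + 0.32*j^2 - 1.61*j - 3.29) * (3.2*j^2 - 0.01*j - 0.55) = 1.088*j^5 + 1.0206*j^4 - 5.3422*j^3 - 10.6879*j^2 + 0.9184*j + 1.8095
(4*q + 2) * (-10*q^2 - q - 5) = -40*q^3 - 24*q^2 - 22*q - 10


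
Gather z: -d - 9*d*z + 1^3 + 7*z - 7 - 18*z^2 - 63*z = -d - 18*z^2 + z*(-9*d - 56) - 6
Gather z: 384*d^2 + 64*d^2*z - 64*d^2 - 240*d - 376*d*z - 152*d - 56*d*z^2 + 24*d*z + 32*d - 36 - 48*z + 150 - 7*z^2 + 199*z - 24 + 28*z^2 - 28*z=320*d^2 - 360*d + z^2*(21 - 56*d) + z*(64*d^2 - 352*d + 123) + 90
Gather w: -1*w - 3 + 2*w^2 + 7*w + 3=2*w^2 + 6*w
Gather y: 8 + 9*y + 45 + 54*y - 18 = 63*y + 35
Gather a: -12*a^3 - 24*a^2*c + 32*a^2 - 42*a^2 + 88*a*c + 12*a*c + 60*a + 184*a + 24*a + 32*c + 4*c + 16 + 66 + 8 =-12*a^3 + a^2*(-24*c - 10) + a*(100*c + 268) + 36*c + 90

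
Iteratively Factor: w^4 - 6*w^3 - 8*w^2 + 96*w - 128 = (w - 4)*(w^3 - 2*w^2 - 16*w + 32) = (w - 4)^2*(w^2 + 2*w - 8) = (w - 4)^2*(w - 2)*(w + 4)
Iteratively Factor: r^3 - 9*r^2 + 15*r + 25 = (r - 5)*(r^2 - 4*r - 5) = (r - 5)*(r + 1)*(r - 5)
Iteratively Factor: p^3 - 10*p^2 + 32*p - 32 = (p - 4)*(p^2 - 6*p + 8) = (p - 4)*(p - 2)*(p - 4)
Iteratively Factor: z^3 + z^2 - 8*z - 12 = (z + 2)*(z^2 - z - 6) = (z - 3)*(z + 2)*(z + 2)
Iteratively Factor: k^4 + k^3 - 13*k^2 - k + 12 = (k - 1)*(k^3 + 2*k^2 - 11*k - 12) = (k - 1)*(k + 4)*(k^2 - 2*k - 3) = (k - 3)*(k - 1)*(k + 4)*(k + 1)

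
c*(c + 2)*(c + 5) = c^3 + 7*c^2 + 10*c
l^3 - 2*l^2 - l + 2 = (l - 2)*(l - 1)*(l + 1)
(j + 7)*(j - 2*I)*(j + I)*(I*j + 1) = I*j^4 + 2*j^3 + 7*I*j^3 + 14*j^2 + I*j^2 + 2*j + 7*I*j + 14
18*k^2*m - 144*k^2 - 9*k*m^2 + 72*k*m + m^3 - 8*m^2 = (-6*k + m)*(-3*k + m)*(m - 8)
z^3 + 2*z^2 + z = z*(z + 1)^2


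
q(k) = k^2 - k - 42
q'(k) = 2*k - 1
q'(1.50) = 2.00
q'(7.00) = 13.00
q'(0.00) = -1.00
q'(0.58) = 0.16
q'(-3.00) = -7.00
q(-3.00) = -30.00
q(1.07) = -41.93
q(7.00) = 0.00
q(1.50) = -41.25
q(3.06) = -35.70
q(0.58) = -42.24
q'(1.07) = 1.14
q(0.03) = -42.03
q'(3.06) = 5.12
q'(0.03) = -0.94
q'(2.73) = 4.46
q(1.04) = -41.96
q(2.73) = -37.28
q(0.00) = -42.00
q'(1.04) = 1.08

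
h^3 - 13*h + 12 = (h - 3)*(h - 1)*(h + 4)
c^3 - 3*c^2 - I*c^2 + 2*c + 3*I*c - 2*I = (c - 2)*(c - 1)*(c - I)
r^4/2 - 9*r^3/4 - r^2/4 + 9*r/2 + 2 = (r/2 + 1/2)*(r - 4)*(r - 2)*(r + 1/2)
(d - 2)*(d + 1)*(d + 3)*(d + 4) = d^4 + 6*d^3 + 3*d^2 - 26*d - 24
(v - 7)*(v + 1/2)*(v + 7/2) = v^3 - 3*v^2 - 105*v/4 - 49/4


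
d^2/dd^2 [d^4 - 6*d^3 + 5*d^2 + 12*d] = 12*d^2 - 36*d + 10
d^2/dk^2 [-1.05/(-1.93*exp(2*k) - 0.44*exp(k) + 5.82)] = (1.05*(3.86*exp(k) + 0.44)*(7.72*exp(k) + 0.88)*exp(k) - (8.106*exp(k) + 0.462)*(1.93*exp(2*k) + 0.44*exp(k) - 5.82))*exp(k)/(1.93*exp(2*k) + 0.44*exp(k) - 5.82)^3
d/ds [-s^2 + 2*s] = 2 - 2*s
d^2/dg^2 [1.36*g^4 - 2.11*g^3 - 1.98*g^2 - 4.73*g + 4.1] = 16.32*g^2 - 12.66*g - 3.96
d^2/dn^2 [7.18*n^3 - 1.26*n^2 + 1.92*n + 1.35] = 43.08*n - 2.52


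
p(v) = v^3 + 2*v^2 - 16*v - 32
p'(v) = 3*v^2 + 4*v - 16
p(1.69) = -48.50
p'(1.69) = -0.67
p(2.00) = -48.00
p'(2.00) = 4.00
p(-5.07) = -29.79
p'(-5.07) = 40.83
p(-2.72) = 6.19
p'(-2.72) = -4.68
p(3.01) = -34.77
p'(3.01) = 23.22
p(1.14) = -46.16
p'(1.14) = -7.54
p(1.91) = -48.30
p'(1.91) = 2.58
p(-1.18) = -11.98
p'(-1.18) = -16.54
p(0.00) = -32.00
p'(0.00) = -16.00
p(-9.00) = -455.00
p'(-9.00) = 191.00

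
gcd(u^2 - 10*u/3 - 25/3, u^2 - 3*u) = 1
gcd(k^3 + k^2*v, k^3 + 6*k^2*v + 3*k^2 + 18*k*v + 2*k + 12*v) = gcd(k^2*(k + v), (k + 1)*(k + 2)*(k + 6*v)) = 1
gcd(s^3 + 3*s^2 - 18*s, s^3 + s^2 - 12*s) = s^2 - 3*s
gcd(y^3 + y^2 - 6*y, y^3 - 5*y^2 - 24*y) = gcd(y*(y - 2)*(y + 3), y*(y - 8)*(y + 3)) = y^2 + 3*y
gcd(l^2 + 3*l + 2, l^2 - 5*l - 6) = l + 1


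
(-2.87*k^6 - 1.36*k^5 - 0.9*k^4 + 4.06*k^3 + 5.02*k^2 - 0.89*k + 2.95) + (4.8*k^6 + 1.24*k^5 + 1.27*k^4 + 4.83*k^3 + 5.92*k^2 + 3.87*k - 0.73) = 1.93*k^6 - 0.12*k^5 + 0.37*k^4 + 8.89*k^3 + 10.94*k^2 + 2.98*k + 2.22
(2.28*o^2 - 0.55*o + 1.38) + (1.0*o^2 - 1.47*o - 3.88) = 3.28*o^2 - 2.02*o - 2.5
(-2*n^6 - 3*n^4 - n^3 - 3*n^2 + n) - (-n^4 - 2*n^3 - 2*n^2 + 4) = -2*n^6 - 2*n^4 + n^3 - n^2 + n - 4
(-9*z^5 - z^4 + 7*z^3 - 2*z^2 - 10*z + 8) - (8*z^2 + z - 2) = -9*z^5 - z^4 + 7*z^3 - 10*z^2 - 11*z + 10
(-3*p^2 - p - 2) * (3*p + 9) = -9*p^3 - 30*p^2 - 15*p - 18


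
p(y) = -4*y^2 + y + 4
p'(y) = 1 - 8*y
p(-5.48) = -121.60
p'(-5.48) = 44.84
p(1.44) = -2.85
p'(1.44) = -10.52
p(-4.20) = -70.76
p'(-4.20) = 34.60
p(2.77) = -23.92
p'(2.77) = -21.16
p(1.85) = -7.84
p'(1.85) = -13.80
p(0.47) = 3.59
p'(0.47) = -2.76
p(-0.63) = 1.78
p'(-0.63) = 6.04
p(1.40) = -2.44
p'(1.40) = -10.20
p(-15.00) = -911.00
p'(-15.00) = 121.00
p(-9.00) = -329.00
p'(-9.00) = 73.00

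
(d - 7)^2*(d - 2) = d^3 - 16*d^2 + 77*d - 98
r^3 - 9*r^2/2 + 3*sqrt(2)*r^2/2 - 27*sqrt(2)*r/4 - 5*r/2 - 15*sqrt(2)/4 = (r - 5)*(r + 1/2)*(r + 3*sqrt(2)/2)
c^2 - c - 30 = (c - 6)*(c + 5)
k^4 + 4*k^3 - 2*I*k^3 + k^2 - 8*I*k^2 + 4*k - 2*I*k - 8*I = (k + 4)*(k - 2*I)*(k - I)*(k + I)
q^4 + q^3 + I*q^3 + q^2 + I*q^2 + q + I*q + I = (q + 1)*(q - I)*(q + I)^2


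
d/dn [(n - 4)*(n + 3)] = 2*n - 1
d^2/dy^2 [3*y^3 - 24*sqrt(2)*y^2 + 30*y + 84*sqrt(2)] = 18*y - 48*sqrt(2)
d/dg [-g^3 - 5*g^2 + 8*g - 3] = -3*g^2 - 10*g + 8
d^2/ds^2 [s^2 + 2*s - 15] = 2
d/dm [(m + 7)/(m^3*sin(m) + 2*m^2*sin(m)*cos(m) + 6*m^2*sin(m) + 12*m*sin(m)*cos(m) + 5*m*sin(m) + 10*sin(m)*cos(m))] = -(m^4*cos(m) + 2*m^3*sin(m) + 13*m^3*cos(m) + 2*m^3*cos(2*m) + 27*m^2*sin(m) + m^2*sin(2*m) + 47*m^2*cos(m) + 26*m^2*cos(2*m) + 84*m*sin(m) + 14*m*sin(2*m) + 35*m*cos(m) + 94*m*cos(2*m) + 35*sin(m) + 37*sin(2*m) + 70*cos(2*m))/((m + 1)^2*(m + 5)^2*(m + 2*cos(m))^2*sin(m)^2)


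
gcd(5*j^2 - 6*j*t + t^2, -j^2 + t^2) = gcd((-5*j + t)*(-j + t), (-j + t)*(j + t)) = -j + t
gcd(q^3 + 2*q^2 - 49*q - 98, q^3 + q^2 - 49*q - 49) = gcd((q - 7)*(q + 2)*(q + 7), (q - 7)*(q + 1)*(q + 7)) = q^2 - 49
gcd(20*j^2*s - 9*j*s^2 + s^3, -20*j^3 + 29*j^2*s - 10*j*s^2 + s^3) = 20*j^2 - 9*j*s + s^2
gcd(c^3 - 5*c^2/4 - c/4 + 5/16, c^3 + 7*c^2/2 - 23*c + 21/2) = c - 1/2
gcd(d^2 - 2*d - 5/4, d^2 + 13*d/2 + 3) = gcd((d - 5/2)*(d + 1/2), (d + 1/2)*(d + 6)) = d + 1/2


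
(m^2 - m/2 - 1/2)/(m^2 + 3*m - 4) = (m + 1/2)/(m + 4)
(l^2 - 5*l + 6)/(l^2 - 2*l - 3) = (l - 2)/(l + 1)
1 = 1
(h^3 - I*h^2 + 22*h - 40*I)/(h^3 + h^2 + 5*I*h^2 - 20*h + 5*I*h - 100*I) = (h^2 - 6*I*h - 8)/(h^2 + h - 20)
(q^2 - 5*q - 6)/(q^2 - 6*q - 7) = (q - 6)/(q - 7)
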